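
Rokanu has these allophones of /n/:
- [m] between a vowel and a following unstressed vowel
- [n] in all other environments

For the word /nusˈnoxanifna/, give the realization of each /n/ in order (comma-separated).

Occurrence 1 (position 1): no conditioning environment matches → elsewhere allophone [n].
Occurrence 2 (position 4): no conditioning environment matches → elsewhere allophone [n].
Occurrence 3 (position 8): between a vowel and a following unstressed vowel → [m].
Occurrence 4 (position 11): no conditioning environment matches → elsewhere allophone [n].

[n], [n], [m], [n]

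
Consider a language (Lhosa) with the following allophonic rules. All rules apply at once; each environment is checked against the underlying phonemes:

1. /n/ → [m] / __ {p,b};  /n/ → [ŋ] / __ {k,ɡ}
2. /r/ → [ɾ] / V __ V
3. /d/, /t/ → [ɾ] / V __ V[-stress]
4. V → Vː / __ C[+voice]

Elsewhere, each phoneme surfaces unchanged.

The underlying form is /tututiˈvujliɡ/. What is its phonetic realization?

[tuɾuɾiːˈvuːjliːɡ]

/t/ (word-initial) fails the environment for rule 3, so it stays [t].
/u/ — between /t/ and /t/; rule 4 does not apply here → [u].
/t/ — between /u/ and /u/, between a vowel and a following unstressed vowel — surfaces as [ɾ] (rule 3).
/u/ (between /t/ and /t/) is in the target of rule 4 but the environment (before a voiced consonant) is not met → [u].
/t/ (between /u/ and /i/) occurs between a vowel and a following unstressed vowel → [ɾ] by rule 3.
/i/ meets the environment for rule 4 (before a voiced consonant) → [iː].
/u/ (between /v/ and /j/) occurs before a voiced consonant → [uː] by rule 4.
Rule 4 applies to /i/ (between /l/ and /ɡ/: before a voiced consonant) → [iː].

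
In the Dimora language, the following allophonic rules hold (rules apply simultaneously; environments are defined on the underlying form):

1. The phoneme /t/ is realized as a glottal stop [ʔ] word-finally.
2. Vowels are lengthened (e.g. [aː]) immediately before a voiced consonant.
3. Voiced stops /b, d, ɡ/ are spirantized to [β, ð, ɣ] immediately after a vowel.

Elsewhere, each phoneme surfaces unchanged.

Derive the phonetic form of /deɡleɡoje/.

[deːɣleːɣoːje]

/d/ — word-initial; rule 3 does not apply here → [d].
/e/ (between /d/ and /ɡ/) occurs before a voiced consonant → [eː] by rule 2.
/ɡ/ (between /e/ and /l/): immediately after a vowel, so rule 3 applies → [ɣ].
/l/ (between /ɡ/ and /e/): no rule targets it → [l].
/e/ (between /l/ and /ɡ/): before a voiced consonant, so rule 2 applies → [eː].
/ɡ/ — between /e/ and /o/, immediately after a vowel — surfaces as [ɣ] (rule 3).
/o/ (between /ɡ/ and /j/) occurs before a voiced consonant → [oː] by rule 2.
/j/ (between /o/ and /e/): no rule targets it → [j].
/e/ — word-final; rule 2 does not apply here → [e].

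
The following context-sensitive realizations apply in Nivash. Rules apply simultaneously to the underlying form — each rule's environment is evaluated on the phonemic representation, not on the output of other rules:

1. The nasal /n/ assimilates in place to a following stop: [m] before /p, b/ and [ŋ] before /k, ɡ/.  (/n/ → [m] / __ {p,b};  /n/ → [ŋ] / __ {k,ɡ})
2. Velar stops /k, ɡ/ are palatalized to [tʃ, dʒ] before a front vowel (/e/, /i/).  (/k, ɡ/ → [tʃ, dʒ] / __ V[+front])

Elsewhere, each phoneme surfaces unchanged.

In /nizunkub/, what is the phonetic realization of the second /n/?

/n/ — between /u/ and /k/, before a labial or velar stop — surfaces as [ŋ] (rule 1).

[ŋ]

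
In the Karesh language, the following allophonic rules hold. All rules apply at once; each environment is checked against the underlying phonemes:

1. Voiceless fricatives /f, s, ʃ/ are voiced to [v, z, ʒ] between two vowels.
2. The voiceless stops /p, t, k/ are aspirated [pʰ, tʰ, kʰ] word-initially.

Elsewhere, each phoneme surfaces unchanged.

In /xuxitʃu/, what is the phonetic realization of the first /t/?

/t/ (between /i/ and /ʃ/) fails the environment for rule 2, so it stays [t].

[t]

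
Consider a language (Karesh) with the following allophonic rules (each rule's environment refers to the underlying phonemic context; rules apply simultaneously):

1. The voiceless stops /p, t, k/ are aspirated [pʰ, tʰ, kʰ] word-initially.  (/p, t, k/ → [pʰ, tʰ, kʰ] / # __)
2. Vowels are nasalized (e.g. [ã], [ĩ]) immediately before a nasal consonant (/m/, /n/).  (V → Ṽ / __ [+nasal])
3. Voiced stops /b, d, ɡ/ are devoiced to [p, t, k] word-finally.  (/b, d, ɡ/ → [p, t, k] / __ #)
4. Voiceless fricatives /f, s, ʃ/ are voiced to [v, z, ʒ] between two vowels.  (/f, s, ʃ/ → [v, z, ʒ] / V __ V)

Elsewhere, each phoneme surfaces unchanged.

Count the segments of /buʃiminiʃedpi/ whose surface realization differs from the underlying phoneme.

4

Segments that undergo a rule: /ʃ/ → [ʒ] (rule 4); /i/ → [ĩ] (rule 2); /i/ → [ĩ] (rule 2); /ʃ/ → [ʒ] (rule 4).
All other segments surface unchanged.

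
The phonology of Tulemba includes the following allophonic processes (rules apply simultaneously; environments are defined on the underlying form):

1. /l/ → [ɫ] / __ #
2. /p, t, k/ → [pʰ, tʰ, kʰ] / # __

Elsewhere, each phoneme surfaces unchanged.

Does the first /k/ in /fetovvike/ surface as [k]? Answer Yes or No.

/k/ (between /i/ and /e/): rule 2 targets it, but not word-initially → unchanged [k].
The actual realization is [k], which matches [k].

Yes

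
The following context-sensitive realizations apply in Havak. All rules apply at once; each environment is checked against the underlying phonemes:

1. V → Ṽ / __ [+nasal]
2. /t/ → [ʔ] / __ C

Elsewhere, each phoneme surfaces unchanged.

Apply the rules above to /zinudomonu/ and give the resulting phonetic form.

/z/ (word-initial): no rule targets it → [z].
/i/ (between /z/ and /n/): before a nasal consonant, so rule 1 applies → [ĩ].
/n/ — not in any rule's target class → [n].
/u/ (between /n/ and /d/) fails the environment for rule 1, so it stays [u].
/d/ (between /u/ and /o/): no rule targets it → [d].
/o/ meets the environment for rule 1 (before a nasal consonant) → [õ].
/m/ (between /o/ and /o/): no rule targets it → [m].
/o/ — between /m/ and /n/, before a nasal consonant — surfaces as [õ] (rule 1).
/n/ — not in any rule's target class → [n].
/u/ (word-final) is in the target of rule 1 but the environment (before a nasal consonant) is not met → [u].

[zĩnudõmõnu]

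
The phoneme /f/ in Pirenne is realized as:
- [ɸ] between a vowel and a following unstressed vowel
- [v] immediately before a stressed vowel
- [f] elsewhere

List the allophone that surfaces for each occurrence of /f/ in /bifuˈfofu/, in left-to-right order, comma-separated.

[ɸ], [v], [ɸ]

Occurrence 1 (position 3): between a vowel and a following unstressed vowel → [ɸ].
Occurrence 2 (position 5): immediately before a stressed vowel → [v].
Occurrence 3 (position 7): between a vowel and a following unstressed vowel → [ɸ].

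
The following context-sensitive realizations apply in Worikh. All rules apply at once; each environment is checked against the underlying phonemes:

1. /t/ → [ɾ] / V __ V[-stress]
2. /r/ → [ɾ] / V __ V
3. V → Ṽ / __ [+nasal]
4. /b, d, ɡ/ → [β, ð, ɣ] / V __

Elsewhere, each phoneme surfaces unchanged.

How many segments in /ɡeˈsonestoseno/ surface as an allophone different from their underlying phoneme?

2

Segments that undergo a rule: /o/ → [õ] (rule 3); /e/ → [ẽ] (rule 3).
All other segments surface unchanged.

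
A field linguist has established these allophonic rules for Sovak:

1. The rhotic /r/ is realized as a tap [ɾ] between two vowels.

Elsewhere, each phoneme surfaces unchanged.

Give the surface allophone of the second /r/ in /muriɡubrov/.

[r]

/r/ (between /b/ and /o/) is in the target of rule 1 but the environment (between two vowels) is not met → [r].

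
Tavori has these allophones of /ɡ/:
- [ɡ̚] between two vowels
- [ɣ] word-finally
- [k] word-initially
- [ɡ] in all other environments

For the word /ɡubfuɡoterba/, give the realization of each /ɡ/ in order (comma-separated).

[k], [ɡ̚]

Occurrence 1 (position 1): word-initially → [k].
Occurrence 2 (position 6): between two vowels → [ɡ̚].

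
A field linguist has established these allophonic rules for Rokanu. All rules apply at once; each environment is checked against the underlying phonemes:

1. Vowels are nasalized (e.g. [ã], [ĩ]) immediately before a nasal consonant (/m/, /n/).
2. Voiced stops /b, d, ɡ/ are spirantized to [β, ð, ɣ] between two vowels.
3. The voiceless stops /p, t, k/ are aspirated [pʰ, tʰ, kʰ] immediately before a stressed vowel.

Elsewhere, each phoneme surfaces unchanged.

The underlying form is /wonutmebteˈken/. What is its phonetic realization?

/w/ — not in any rule's target class → [w].
/o/ — between /w/ and /n/, before a nasal consonant — surfaces as [õ] (rule 1).
/n/ (between /o/ and /u/) is unaffected → [n].
/u/ (between /n/ and /t/) is in the target of rule 1 but the environment (before a nasal consonant) is not met → [u].
/t/ (between /u/ and /m/) is in the target of rule 3 but the environment (immediately before a stressed vowel) is not met → [t].
/m/ — not in any rule's target class → [m].
/e/ — between /m/ and /b/; rule 1 does not apply here → [e].
/b/ (between /e/ and /t/) is in the target of rule 2 but the environment (between two vowels) is not met → [b].
/t/ (between /b/ and /e/): rule 3 targets it, but not immediately before a stressed vowel → unchanged [t].
/e/ (between /t/ and /k/) is in the target of rule 1 but the environment (before a nasal consonant) is not met → [e].
/k/ (between /e/ and /e/): immediately before a stressed vowel, so rule 3 applies → [kʰ].
/e/ meets the environment for rule 1 (before a nasal consonant) → [ẽ].
/n/ stays [n].

[wõnutmebteˈkʰẽn]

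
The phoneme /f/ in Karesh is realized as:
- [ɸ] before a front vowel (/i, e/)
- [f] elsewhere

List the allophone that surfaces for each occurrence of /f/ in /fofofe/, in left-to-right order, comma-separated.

[f], [f], [ɸ]

Occurrence 1 (position 1): no conditioning environment matches → elsewhere allophone [f].
Occurrence 2 (position 3): no conditioning environment matches → elsewhere allophone [f].
Occurrence 3 (position 5): before a front vowel (/i, e/) → [ɸ].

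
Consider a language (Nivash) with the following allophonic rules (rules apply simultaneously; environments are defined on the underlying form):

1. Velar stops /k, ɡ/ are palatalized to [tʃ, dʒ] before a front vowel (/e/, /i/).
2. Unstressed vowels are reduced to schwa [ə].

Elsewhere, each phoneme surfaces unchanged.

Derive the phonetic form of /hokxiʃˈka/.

[həkxəʃˈka]

/h/ (word-initial) is unaffected → [h].
Rule 2 applies to /o/ (between /h/ and /k/: in an unstressed syllable) → [ə].
/k/ (between /o/ and /x/) fails the environment for rule 1, so it stays [k].
/x/ — not in any rule's target class → [x].
Rule 2 applies to /i/ (between /x/ and /ʃ/: in an unstressed syllable) → [ə].
/ʃ/ — not in any rule's target class → [ʃ].
/k/ (between /ʃ/ and /a/) fails the environment for rule 1, so it stays [k].
/a/ (word-final) fails the environment for rule 2, so it stays [a].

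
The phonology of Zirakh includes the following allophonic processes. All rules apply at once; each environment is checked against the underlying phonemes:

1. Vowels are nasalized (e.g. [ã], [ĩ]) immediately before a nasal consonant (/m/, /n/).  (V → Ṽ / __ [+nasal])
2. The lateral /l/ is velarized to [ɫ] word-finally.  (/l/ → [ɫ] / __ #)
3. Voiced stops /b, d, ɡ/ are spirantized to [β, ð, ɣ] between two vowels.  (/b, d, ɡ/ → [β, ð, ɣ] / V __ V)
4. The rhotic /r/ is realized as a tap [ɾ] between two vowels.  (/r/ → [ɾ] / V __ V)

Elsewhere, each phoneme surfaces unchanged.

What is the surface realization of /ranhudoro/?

/r/ — word-initial; rule 4 does not apply here → [r].
/a/ (between /r/ and /n/): before a nasal consonant, so rule 1 applies → [ã].
/n/ stays [n].
/h/ (between /n/ and /u/): no rule targets it → [h].
/u/ (between /h/ and /d/) fails the environment for rule 1, so it stays [u].
/d/ — between /u/ and /o/, between two vowels — surfaces as [ð] (rule 3).
/o/ (between /d/ and /r/) fails the environment for rule 1, so it stays [o].
/r/ (between /o/ and /o/) occurs between two vowels → [ɾ] by rule 4.
/o/ (word-final) fails the environment for rule 1, so it stays [o].

[rãnhuðoɾo]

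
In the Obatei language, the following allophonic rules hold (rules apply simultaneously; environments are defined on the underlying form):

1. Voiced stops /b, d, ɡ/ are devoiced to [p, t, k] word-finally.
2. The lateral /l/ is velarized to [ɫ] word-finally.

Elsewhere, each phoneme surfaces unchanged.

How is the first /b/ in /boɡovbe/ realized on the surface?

[b]

/b/ (word-initial) fails the environment for rule 1, so it stays [b].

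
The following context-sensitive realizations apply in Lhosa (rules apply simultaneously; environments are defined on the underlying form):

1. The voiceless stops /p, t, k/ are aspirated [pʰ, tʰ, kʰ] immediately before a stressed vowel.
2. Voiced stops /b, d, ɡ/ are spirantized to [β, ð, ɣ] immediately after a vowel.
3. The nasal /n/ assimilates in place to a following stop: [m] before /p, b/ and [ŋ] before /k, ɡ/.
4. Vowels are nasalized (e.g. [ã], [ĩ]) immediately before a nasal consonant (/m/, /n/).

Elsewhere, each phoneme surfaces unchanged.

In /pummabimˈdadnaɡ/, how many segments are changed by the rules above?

Segments that undergo a rule: /u/ → [ũ] (rule 4); /b/ → [β] (rule 2); /i/ → [ĩ] (rule 4); /d/ → [ð] (rule 2); /ɡ/ → [ɣ] (rule 2).
All other segments surface unchanged.

5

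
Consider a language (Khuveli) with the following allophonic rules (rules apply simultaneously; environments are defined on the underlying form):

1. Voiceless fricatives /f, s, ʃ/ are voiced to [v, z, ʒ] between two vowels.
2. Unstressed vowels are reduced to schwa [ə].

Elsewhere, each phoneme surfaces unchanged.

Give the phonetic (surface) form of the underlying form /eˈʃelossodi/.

/e/ (word-initial) occurs in an unstressed syllable → [ə] by rule 2.
/ʃ/ (between /e/ and /e/): between two vowels, so rule 1 applies → [ʒ].
/e/ (between /ʃ/ and /l/) is in the target of rule 2 but the environment (in an unstressed syllable) is not met → [e].
/l/ (between /e/ and /o/): no rule targets it → [l].
/o/ (between /l/ and /s/) occurs in an unstressed syllable → [ə] by rule 2.
/s/ — between /o/ and /s/; rule 1 does not apply here → [s].
/s/ (between /s/ and /o/) is in the target of rule 1 but the environment (between two vowels) is not met → [s].
/o/ meets the environment for rule 2 (in an unstressed syllable) → [ə].
/d/ (between /o/ and /i/): no rule targets it → [d].
/i/ (word-final): in an unstressed syllable, so rule 2 applies → [ə].

[əˈʒeləssədə]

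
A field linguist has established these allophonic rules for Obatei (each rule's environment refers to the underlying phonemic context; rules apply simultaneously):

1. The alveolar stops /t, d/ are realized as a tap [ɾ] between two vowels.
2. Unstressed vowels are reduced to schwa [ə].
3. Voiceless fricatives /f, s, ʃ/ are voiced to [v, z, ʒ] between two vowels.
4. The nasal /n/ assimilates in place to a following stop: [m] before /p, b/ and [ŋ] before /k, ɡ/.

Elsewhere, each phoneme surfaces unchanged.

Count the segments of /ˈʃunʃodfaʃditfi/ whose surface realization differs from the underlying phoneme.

4

Segments that undergo a rule: /o/ → [ə] (rule 2); /a/ → [ə] (rule 2); /i/ → [ə] (rule 2); /i/ → [ə] (rule 2).
All other segments surface unchanged.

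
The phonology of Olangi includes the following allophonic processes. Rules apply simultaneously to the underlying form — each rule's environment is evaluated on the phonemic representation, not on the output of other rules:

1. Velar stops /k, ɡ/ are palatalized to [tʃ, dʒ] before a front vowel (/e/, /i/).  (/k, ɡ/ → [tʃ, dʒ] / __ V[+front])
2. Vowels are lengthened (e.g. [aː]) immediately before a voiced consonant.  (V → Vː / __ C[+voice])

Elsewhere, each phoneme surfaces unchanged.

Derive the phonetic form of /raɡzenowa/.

[raːɡzeːnoːwa]

/r/ (word-initial): no rule targets it → [r].
/a/ — between /r/ and /ɡ/, before a voiced consonant — surfaces as [aː] (rule 2).
/ɡ/ (between /a/ and /z/): rule 1 targets it, but not before a front vowel → unchanged [ɡ].
/z/ — not in any rule's target class → [z].
/e/ meets the environment for rule 2 (before a voiced consonant) → [eː].
/n/ (between /e/ and /o/): no rule targets it → [n].
/o/ — between /n/ and /w/, before a voiced consonant — surfaces as [oː] (rule 2).
/w/ — not in any rule's target class → [w].
/a/ (word-final): rule 2 targets it, but not before a voiced consonant → unchanged [a].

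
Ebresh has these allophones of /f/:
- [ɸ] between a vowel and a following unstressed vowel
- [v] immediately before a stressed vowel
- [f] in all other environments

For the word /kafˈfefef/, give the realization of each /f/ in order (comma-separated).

[f], [v], [ɸ], [f]

Occurrence 1 (position 3): no conditioning environment matches → elsewhere allophone [f].
Occurrence 2 (position 4): immediately before a stressed vowel → [v].
Occurrence 3 (position 6): between a vowel and a following unstressed vowel → [ɸ].
Occurrence 4 (position 8): no conditioning environment matches → elsewhere allophone [f].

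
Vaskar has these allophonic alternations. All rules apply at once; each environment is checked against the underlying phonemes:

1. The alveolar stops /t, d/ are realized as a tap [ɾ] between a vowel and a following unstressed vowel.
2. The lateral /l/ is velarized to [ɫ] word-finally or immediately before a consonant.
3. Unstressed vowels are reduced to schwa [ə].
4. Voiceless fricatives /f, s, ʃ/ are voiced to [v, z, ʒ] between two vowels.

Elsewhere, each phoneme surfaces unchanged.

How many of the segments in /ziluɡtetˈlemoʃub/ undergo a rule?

6

Segments that undergo a rule: /i/ → [ə] (rule 3); /u/ → [ə] (rule 3); /e/ → [ə] (rule 3); /o/ → [ə] (rule 3); /ʃ/ → [ʒ] (rule 4); /u/ → [ə] (rule 3).
All other segments surface unchanged.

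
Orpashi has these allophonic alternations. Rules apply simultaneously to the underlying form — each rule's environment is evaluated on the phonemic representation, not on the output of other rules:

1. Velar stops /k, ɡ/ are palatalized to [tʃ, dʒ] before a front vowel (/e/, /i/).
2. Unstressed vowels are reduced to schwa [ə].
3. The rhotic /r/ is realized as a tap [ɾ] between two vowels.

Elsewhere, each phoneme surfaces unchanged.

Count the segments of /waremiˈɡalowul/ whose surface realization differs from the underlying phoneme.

6

Segments that undergo a rule: /a/ → [ə] (rule 2); /r/ → [ɾ] (rule 3); /e/ → [ə] (rule 2); /i/ → [ə] (rule 2); /o/ → [ə] (rule 2); /u/ → [ə] (rule 2).
All other segments surface unchanged.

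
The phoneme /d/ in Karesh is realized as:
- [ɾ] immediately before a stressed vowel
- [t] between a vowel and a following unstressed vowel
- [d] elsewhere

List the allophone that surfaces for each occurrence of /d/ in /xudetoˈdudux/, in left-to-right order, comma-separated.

[t], [ɾ], [t]

Occurrence 1 (position 3): between a vowel and a following unstressed vowel → [t].
Occurrence 2 (position 7): immediately before a stressed vowel → [ɾ].
Occurrence 3 (position 9): between a vowel and a following unstressed vowel → [t].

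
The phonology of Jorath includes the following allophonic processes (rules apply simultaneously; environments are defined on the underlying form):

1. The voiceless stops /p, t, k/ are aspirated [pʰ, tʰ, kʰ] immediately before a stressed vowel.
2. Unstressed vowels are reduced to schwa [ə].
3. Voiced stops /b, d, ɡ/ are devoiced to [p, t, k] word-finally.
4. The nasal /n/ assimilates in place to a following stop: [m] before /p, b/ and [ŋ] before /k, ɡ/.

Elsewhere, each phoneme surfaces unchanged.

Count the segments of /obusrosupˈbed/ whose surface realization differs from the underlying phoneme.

Segments that undergo a rule: /o/ → [ə] (rule 2); /u/ → [ə] (rule 2); /o/ → [ə] (rule 2); /u/ → [ə] (rule 2); /d/ → [t] (rule 3).
All other segments surface unchanged.

5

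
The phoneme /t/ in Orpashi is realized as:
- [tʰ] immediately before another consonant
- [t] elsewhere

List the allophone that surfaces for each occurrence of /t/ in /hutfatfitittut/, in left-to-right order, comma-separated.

[tʰ], [tʰ], [t], [tʰ], [t], [t]

Occurrence 1 (position 3): immediately before another consonant → [tʰ].
Occurrence 2 (position 6): immediately before another consonant → [tʰ].
Occurrence 3 (position 9): no conditioning environment matches → elsewhere allophone [t].
Occurrence 4 (position 11): immediately before another consonant → [tʰ].
Occurrence 5 (position 12): no conditioning environment matches → elsewhere allophone [t].
Occurrence 6 (position 14): no conditioning environment matches → elsewhere allophone [t].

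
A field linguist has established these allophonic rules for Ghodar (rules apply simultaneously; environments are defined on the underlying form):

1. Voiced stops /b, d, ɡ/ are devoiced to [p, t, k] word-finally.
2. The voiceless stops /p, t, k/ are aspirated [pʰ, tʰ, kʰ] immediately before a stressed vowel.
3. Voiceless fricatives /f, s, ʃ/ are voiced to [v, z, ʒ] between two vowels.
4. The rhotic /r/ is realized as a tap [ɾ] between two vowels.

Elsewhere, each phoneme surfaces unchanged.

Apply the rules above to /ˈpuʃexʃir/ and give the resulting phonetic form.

[ˈpʰuʒexʃir]

/p/ — word-initial, immediately before a stressed vowel — surfaces as [pʰ] (rule 2).
/u/ — not in any rule's target class → [u].
/ʃ/ (between /u/ and /e/): between two vowels, so rule 3 applies → [ʒ].
/e/ — not in any rule's target class → [e].
/x/ (between /e/ and /ʃ/) is unaffected → [x].
/ʃ/ (between /x/ and /i/) is in the target of rule 3 but the environment (between two vowels) is not met → [ʃ].
/i/ (between /ʃ/ and /r/) is unaffected → [i].
/r/ (word-final): rule 4 targets it, but not between two vowels → unchanged [r].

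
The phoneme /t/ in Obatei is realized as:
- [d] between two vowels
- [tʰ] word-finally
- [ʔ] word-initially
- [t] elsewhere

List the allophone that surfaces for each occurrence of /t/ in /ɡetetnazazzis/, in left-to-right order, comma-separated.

[d], [t]

Occurrence 1 (position 3): between two vowels → [d].
Occurrence 2 (position 5): no conditioning environment matches → elsewhere allophone [t].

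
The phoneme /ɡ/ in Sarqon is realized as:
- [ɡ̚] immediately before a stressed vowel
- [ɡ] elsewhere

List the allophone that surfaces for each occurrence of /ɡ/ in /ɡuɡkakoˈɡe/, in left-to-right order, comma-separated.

[ɡ], [ɡ], [ɡ̚]

Occurrence 1 (position 1): no conditioning environment matches → elsewhere allophone [ɡ].
Occurrence 2 (position 3): no conditioning environment matches → elsewhere allophone [ɡ].
Occurrence 3 (position 8): immediately before a stressed vowel → [ɡ̚].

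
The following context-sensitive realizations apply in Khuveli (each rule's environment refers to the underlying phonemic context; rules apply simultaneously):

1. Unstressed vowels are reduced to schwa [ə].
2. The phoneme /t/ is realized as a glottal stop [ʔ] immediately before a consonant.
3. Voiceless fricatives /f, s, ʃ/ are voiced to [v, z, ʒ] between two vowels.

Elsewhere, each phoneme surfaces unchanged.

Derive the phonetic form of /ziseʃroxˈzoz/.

/z/ — not in any rule's target class → [z].
/i/ meets the environment for rule 1 (in an unstressed syllable) → [ə].
Rule 3 applies to /s/ (between /i/ and /e/: between two vowels) → [z].
/e/ — between /s/ and /ʃ/, in an unstressed syllable — surfaces as [ə] (rule 1).
/ʃ/ (between /e/ and /r/) fails the environment for rule 3, so it stays [ʃ].
/r/ stays [r].
/o/ meets the environment for rule 1 (in an unstressed syllable) → [ə].
/x/ (between /o/ and /z/) is unaffected → [x].
/z/ stays [z].
/o/ (between /z/ and /z/): rule 1 targets it, but not in an unstressed syllable → unchanged [o].
/z/ stays [z].

[zəzəʃrəxˈzoz]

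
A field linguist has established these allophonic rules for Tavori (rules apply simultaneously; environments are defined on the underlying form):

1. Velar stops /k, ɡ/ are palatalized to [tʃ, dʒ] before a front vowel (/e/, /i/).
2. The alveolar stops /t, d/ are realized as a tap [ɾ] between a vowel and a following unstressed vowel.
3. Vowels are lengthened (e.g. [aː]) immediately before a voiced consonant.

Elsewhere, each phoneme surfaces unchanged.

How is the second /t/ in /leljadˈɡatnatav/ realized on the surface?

[ɾ]

/t/ — between /a/ and /a/, between a vowel and a following unstressed vowel — surfaces as [ɾ] (rule 2).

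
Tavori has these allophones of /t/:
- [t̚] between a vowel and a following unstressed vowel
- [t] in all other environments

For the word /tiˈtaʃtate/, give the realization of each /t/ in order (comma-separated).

Occurrence 1 (position 1): no conditioning environment matches → elsewhere allophone [t].
Occurrence 2 (position 3): no conditioning environment matches → elsewhere allophone [t].
Occurrence 3 (position 6): no conditioning environment matches → elsewhere allophone [t].
Occurrence 4 (position 8): between a vowel and a following unstressed vowel → [t̚].

[t], [t], [t], [t̚]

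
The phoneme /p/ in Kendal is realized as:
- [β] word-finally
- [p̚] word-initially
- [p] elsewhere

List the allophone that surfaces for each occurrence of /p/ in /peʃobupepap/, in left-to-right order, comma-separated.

[p̚], [p], [p], [β]

Occurrence 1 (position 1): word-initially → [p̚].
Occurrence 2 (position 7): no conditioning environment matches → elsewhere allophone [p].
Occurrence 3 (position 9): no conditioning environment matches → elsewhere allophone [p].
Occurrence 4 (position 11): word-finally → [β].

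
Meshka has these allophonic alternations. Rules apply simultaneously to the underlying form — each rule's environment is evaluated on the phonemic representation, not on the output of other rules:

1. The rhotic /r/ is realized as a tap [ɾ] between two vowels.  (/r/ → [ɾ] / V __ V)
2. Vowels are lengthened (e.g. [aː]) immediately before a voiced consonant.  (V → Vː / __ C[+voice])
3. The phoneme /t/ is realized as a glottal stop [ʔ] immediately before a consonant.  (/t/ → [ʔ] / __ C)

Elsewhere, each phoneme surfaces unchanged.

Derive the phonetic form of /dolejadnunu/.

/d/ — not in any rule's target class → [d].
/o/ — between /d/ and /l/, before a voiced consonant — surfaces as [oː] (rule 2).
/l/ (between /o/ and /e/): no rule targets it → [l].
Rule 2 applies to /e/ (between /l/ and /j/: before a voiced consonant) → [eː].
/j/ stays [j].
/a/ meets the environment for rule 2 (before a voiced consonant) → [aː].
/d/ stays [d].
/n/ stays [n].
/u/ — between /n/ and /n/, before a voiced consonant — surfaces as [uː] (rule 2).
/n/ (between /u/ and /u/): no rule targets it → [n].
/u/ (word-final): rule 2 targets it, but not before a voiced consonant → unchanged [u].

[doːleːjaːdnuːnu]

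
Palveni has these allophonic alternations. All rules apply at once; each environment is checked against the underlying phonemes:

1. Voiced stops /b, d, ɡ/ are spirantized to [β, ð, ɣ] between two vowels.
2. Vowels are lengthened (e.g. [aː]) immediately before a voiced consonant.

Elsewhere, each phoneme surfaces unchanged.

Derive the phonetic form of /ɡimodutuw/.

/ɡ/ (word-initial) is in the target of rule 1 but the environment (between two vowels) is not met → [ɡ].
Rule 2 applies to /i/ (between /ɡ/ and /m/: before a voiced consonant) → [iː].
/o/ (between /m/ and /d/): before a voiced consonant, so rule 2 applies → [oː].
/d/ (between /o/ and /u/): between two vowels, so rule 1 applies → [ð].
/u/ (between /d/ and /t/) is in the target of rule 2 but the environment (before a voiced consonant) is not met → [u].
/u/ — between /t/ and /w/, before a voiced consonant — surfaces as [uː] (rule 2).

[ɡiːmoːðutuːw]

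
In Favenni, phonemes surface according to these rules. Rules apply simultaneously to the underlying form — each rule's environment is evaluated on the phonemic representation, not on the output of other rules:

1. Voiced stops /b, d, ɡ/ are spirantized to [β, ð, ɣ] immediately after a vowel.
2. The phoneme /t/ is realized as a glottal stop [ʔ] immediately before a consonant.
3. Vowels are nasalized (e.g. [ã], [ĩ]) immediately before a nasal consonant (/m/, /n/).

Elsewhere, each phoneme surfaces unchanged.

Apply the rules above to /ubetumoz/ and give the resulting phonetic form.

/u/ (word-initial) fails the environment for rule 3, so it stays [u].
/b/ (between /u/ and /e/): immediately after a vowel, so rule 1 applies → [β].
/e/ (between /b/ and /t/) is in the target of rule 3 but the environment (before a nasal consonant) is not met → [e].
/t/ (between /e/ and /u/): rule 2 targets it, but not immediately before a consonant → unchanged [t].
/u/ (between /t/ and /m/): before a nasal consonant, so rule 3 applies → [ũ].
/m/ stays [m].
/o/ (between /m/ and /z/) fails the environment for rule 3, so it stays [o].
/z/ — not in any rule's target class → [z].

[uβetũmoz]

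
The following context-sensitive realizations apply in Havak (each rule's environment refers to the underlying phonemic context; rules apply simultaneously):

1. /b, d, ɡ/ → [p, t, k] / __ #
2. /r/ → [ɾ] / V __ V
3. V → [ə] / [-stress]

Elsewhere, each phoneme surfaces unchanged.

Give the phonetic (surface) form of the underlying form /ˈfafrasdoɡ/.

[ˈfafrəsdək]

/f/ (word-initial) is unaffected → [f].
/a/ (between /f/ and /f/): rule 3 targets it, but not in an unstressed syllable → unchanged [a].
/f/ (between /a/ and /r/) is unaffected → [f].
/r/ (between /f/ and /a/): rule 2 targets it, but not between two vowels → unchanged [r].
/a/ (between /r/ and /s/): in an unstressed syllable, so rule 3 applies → [ə].
/s/ stays [s].
/d/ (between /s/ and /o/) is in the target of rule 1 but the environment (word-finally) is not met → [d].
/o/ (between /d/ and /ɡ/): in an unstressed syllable, so rule 3 applies → [ə].
/ɡ/ meets the environment for rule 1 (word-finally) → [k].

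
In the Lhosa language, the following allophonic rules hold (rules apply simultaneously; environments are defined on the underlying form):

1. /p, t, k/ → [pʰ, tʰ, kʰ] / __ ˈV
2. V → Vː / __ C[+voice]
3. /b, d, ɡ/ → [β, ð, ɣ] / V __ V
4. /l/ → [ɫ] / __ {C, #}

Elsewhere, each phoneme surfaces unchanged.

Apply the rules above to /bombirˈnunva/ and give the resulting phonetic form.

/b/ (word-initial): rule 3 targets it, but not between two vowels → unchanged [b].
/o/ — between /b/ and /m/, before a voiced consonant — surfaces as [oː] (rule 2).
/m/ (between /o/ and /b/): no rule targets it → [m].
/b/ — between /m/ and /i/; rule 3 does not apply here → [b].
/i/ (between /b/ and /r/): before a voiced consonant, so rule 2 applies → [iː].
/r/ stays [r].
/n/ stays [n].
/u/ (between /n/ and /n/): before a voiced consonant, so rule 2 applies → [uː].
/n/ (between /u/ and /v/): no rule targets it → [n].
/v/ (between /n/ and /a/) is unaffected → [v].
/a/ — word-final; rule 2 does not apply here → [a].

[boːmbiːrˈnuːnva]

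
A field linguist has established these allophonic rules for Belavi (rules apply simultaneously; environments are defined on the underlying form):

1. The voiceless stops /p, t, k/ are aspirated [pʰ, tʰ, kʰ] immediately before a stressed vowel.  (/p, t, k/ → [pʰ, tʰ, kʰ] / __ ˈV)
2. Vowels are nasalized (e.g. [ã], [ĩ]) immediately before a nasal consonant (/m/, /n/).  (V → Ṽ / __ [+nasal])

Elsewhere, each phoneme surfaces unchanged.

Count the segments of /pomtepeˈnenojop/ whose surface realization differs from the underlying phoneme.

3

Segments that undergo a rule: /o/ → [õ] (rule 2); /e/ → [ẽ] (rule 2); /e/ → [ẽ] (rule 2).
All other segments surface unchanged.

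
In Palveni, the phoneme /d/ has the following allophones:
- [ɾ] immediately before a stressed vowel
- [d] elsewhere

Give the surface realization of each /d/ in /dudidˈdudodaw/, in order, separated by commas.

Occurrence 1 (position 1): no conditioning environment matches → elsewhere allophone [d].
Occurrence 2 (position 3): no conditioning environment matches → elsewhere allophone [d].
Occurrence 3 (position 5): no conditioning environment matches → elsewhere allophone [d].
Occurrence 4 (position 6): immediately before a stressed vowel → [ɾ].
Occurrence 5 (position 8): no conditioning environment matches → elsewhere allophone [d].
Occurrence 6 (position 10): no conditioning environment matches → elsewhere allophone [d].

[d], [d], [d], [ɾ], [d], [d]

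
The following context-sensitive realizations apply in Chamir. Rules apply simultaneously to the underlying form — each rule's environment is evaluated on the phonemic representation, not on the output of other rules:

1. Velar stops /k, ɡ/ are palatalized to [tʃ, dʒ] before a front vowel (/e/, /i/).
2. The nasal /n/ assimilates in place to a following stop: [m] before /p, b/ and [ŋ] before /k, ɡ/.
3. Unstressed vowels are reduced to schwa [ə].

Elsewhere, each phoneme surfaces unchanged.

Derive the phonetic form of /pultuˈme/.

[pəltəˈme]

/p/ stays [p].
Rule 3 applies to /u/ (between /p/ and /l/: in an unstressed syllable) → [ə].
/l/ stays [l].
/t/ — not in any rule's target class → [t].
/u/ — between /t/ and /m/, in an unstressed syllable — surfaces as [ə] (rule 3).
/m/ (between /u/ and /e/) is unaffected → [m].
/e/ (word-final): rule 3 targets it, but not in an unstressed syllable → unchanged [e].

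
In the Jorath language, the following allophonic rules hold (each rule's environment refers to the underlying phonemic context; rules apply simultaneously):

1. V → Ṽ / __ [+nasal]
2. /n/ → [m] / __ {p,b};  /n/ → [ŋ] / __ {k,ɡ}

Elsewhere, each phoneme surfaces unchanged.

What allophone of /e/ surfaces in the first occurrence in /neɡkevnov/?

/e/ (between /n/ and /ɡ/) fails the environment for rule 1, so it stays [e].

[e]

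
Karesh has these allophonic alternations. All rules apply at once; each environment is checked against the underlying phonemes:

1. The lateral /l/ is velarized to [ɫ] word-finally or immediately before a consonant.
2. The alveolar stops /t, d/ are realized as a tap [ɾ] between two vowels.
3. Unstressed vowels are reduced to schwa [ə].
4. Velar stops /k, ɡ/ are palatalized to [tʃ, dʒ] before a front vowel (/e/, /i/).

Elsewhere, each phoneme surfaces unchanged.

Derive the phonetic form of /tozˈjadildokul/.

/t/ (word-initial) is in the target of rule 2 but the environment (between two vowels) is not met → [t].
/o/ (between /t/ and /z/) occurs in an unstressed syllable → [ə] by rule 3.
/z/ stays [z].
/j/ — not in any rule's target class → [j].
/a/ (between /j/ and /d/) fails the environment for rule 3, so it stays [a].
/d/ — between /a/ and /i/, between two vowels — surfaces as [ɾ] (rule 2).
/i/ meets the environment for rule 3 (in an unstressed syllable) → [ə].
/l/ meets the environment for rule 1 (word-finally or immediately before a consonant) → [ɫ].
/d/ (between /l/ and /o/) is in the target of rule 2 but the environment (between two vowels) is not met → [d].
/o/ — between /d/ and /k/, in an unstressed syllable — surfaces as [ə] (rule 3).
/k/ (between /o/ and /u/) fails the environment for rule 4, so it stays [k].
Rule 3 applies to /u/ (between /k/ and /l/: in an unstressed syllable) → [ə].
Rule 1 applies to /l/ (word-final: word-finally or immediately before a consonant) → [ɫ].

[təzˈjaɾəɫdəkəɫ]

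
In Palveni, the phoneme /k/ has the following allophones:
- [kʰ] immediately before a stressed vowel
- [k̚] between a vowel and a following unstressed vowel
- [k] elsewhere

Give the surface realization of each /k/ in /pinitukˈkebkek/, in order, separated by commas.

[k], [kʰ], [k], [k]

Occurrence 1 (position 7): no conditioning environment matches → elsewhere allophone [k].
Occurrence 2 (position 8): immediately before a stressed vowel → [kʰ].
Occurrence 3 (position 11): no conditioning environment matches → elsewhere allophone [k].
Occurrence 4 (position 13): no conditioning environment matches → elsewhere allophone [k].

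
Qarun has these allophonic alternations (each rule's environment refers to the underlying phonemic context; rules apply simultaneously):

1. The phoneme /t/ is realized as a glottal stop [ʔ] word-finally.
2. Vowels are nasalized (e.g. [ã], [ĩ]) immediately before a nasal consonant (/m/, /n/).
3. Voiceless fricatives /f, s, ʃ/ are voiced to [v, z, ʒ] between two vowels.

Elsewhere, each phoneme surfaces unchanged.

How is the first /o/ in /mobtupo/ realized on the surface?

/o/ — between /m/ and /b/; rule 2 does not apply here → [o].

[o]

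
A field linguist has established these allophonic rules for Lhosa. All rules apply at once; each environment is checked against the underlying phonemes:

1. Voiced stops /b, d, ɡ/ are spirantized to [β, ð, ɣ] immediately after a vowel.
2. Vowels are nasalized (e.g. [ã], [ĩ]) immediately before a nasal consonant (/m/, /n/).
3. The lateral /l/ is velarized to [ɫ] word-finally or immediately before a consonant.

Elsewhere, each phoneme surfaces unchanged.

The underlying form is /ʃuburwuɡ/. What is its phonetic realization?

/ʃ/ (word-initial) is unaffected → [ʃ].
/u/ (between /ʃ/ and /b/) is in the target of rule 2 but the environment (before a nasal consonant) is not met → [u].
/b/ meets the environment for rule 1 (immediately after a vowel) → [β].
/u/ — between /b/ and /r/; rule 2 does not apply here → [u].
/r/ (between /u/ and /w/): no rule targets it → [r].
/w/ stays [w].
/u/ — between /w/ and /ɡ/; rule 2 does not apply here → [u].
/ɡ/ meets the environment for rule 1 (immediately after a vowel) → [ɣ].

[ʃuβurwuɣ]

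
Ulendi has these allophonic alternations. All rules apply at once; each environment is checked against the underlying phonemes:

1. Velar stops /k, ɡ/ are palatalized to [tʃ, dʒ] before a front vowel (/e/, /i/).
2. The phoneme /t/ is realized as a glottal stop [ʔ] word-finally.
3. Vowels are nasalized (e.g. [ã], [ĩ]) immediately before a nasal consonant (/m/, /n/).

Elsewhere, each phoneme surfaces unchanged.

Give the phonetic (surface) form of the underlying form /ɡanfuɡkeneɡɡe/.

/ɡ/ — word-initial; rule 1 does not apply here → [ɡ].
/a/ — between /ɡ/ and /n/, before a nasal consonant — surfaces as [ã] (rule 3).
/u/ (between /f/ and /ɡ/) is in the target of rule 3 but the environment (before a nasal consonant) is not met → [u].
/ɡ/ (between /u/ and /k/) is in the target of rule 1 but the environment (before a front vowel) is not met → [ɡ].
Rule 1 applies to /k/ (between /ɡ/ and /e/: before a front vowel) → [tʃ].
/e/ (between /k/ and /n/): before a nasal consonant, so rule 3 applies → [ẽ].
/e/ — between /n/ and /ɡ/; rule 3 does not apply here → [e].
/ɡ/ (between /e/ and /ɡ/) fails the environment for rule 1, so it stays [ɡ].
Rule 1 applies to /ɡ/ (between /ɡ/ and /e/: before a front vowel) → [dʒ].
/e/ (word-final) fails the environment for rule 3, so it stays [e].

[ɡãnfuɡtʃẽneɡdʒe]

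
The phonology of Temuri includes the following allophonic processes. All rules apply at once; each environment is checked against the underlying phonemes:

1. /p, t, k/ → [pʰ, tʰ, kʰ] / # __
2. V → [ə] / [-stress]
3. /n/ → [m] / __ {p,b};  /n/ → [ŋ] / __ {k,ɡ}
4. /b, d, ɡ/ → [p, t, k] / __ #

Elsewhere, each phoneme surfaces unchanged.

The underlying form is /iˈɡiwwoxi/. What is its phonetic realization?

[əˈɡiwwəxə]

/i/ — word-initial, in an unstressed syllable — surfaces as [ə] (rule 2).
/ɡ/ (between /i/ and /i/) is in the target of rule 4 but the environment (word-finally) is not met → [ɡ].
/i/ (between /ɡ/ and /w/) is in the target of rule 2 but the environment (in an unstressed syllable) is not met → [i].
/w/ stays [w].
/w/ (between /w/ and /o/) is unaffected → [w].
Rule 2 applies to /o/ (between /w/ and /x/: in an unstressed syllable) → [ə].
/x/ stays [x].
/i/ meets the environment for rule 2 (in an unstressed syllable) → [ə].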